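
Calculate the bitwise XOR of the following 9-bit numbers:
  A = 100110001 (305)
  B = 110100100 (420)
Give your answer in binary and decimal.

Apply ^ to each column (1 where bits differ):
  100110001
^ 110100100
-----------
  010010101

Answer: 010010101 (149)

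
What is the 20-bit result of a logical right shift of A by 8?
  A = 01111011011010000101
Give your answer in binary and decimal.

Logical shift right by 8: drop the bottom 8 bit(s), prepend 8 zero(s) on the left.
  01111011011010000101  ->  keep [011110110110], discard [10000101], prepend 00000000
= 00000000011110110110

Answer: 00000000011110110110 (1974)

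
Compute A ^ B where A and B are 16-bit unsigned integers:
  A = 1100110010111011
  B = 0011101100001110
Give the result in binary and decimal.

Apply ^ to each column (1 where bits differ):
  1100110010111011
^ 0011101100001110
------------------
  1111011110110101

Answer: 1111011110110101 (63413)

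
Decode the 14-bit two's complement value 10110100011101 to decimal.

MSB is 1, so the value is negative. Find the magnitude:
1. Invert bits:  01001011100010
2. Add 1:        01001011100011  = 4835
3. Apply sign:   -4835

Answer: -4835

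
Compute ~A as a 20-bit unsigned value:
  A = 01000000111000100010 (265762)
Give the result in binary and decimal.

Flip each bit (0->1, 1->0):
  01000000111000100010
  10111111000111011101

Answer: 10111111000111011101 (782813)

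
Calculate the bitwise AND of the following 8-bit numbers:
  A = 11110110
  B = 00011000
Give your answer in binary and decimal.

Apply & to each column (1 only where both bits are 1):
  11110110
& 00011000
----------
  00010000

Answer: 00010000 (16)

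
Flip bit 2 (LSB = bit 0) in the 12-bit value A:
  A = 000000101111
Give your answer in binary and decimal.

Mask = 1 << 2 = 000000000100
Bit 2 of A is 1; XOR with the mask flips it to 0.
  000000101111
^ 000000000100
--------------
  000000101011

Answer: 000000101011 (43)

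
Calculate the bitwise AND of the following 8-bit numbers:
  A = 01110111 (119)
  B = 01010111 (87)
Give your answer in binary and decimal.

Apply & to each column (1 only where both bits are 1):
  01110111
& 01010111
----------
  01010111

Answer: 01010111 (87)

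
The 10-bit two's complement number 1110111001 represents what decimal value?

MSB is 1, so the value is negative. Find the magnitude:
1. Invert bits:  0001000110
2. Add 1:        0001000111  = 71
3. Apply sign:   -71

Answer: -71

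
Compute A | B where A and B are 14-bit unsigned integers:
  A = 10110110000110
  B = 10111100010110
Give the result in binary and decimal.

Apply | to each column (1 where either bit is 1):
  10110110000110
| 10111100010110
----------------
  10111110010110

Answer: 10111110010110 (12182)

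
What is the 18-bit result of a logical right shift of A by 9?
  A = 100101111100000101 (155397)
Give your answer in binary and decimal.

Logical shift right by 9: drop the bottom 9 bit(s), prepend 9 zero(s) on the left.
  100101111100000101  ->  keep [100101111], discard [100000101], prepend 000000000
= 000000000100101111

Answer: 000000000100101111 (303)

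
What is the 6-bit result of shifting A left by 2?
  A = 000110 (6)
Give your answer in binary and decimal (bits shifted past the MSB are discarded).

Shift left by 2: drop the top 2 bit(s), append 2 zero(s) on the right.
  000110  ->  discard [00], keep [0110], append 00
= 011000

Answer: 011000 (24)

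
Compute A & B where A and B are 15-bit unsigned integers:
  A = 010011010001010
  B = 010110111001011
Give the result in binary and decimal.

Apply & to each column (1 only where both bits are 1):
  010011010001010
& 010110111001011
-----------------
  010010010001010

Answer: 010010010001010 (9354)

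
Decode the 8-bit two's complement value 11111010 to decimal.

MSB is 1, so the value is negative. Find the magnitude:
1. Invert bits:  00000101
2. Add 1:        00000110  = 6
3. Apply sign:   -6

Answer: -6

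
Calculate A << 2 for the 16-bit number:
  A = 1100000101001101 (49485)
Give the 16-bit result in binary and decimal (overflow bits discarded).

Shift left by 2: drop the top 2 bit(s), append 2 zero(s) on the right.
  1100000101001101  ->  discard [11], keep [00000101001101], append 00
= 0000010100110100

Answer: 0000010100110100 (1332)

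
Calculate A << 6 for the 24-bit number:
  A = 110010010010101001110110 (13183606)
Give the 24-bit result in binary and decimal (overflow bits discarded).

Shift left by 6: drop the top 6 bit(s), append 6 zero(s) on the right.
  110010010010101001110110  ->  discard [110010], keep [010010101001110110], append 000000
= 010010101001110110000000

Answer: 010010101001110110000000 (4889984)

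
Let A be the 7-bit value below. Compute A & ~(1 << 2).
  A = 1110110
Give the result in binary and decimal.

Mask = ~(1 << 2) = 1111011
Bit 2 of A is 1, so AND-ing with the mask clears it to 0.
  1110110
& 1111011
---------
  1110010

Answer: 1110010 (114)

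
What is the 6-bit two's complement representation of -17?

1. Binary of +17:  010001
2. Invert bits:     101110
3. Add 1:           101111

Answer: 101111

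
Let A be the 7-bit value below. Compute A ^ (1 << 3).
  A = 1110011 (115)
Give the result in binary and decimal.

Mask = 1 << 3 = 0001000
Bit 3 of A is 0; XOR with the mask flips it to 1.
  1110011
^ 0001000
---------
  1111011

Answer: 1111011 (123)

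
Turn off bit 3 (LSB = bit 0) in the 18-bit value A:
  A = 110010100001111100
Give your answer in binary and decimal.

Mask = ~(1 << 3) = 111111111111110111
Bit 3 of A is 1, so AND-ing with the mask clears it to 0.
  110010100001111100
& 111111111111110111
--------------------
  110010100001110100

Answer: 110010100001110100 (206964)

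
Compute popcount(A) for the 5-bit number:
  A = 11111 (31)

11111
1-bits at positions (from bit 0 = LSB): 0, 1, 2, 3, 4
Count = 5

Answer: 5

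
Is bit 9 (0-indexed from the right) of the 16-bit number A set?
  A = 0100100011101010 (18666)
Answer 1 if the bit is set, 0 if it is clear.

Bit 9 is the 10th from the right.
  0100100011101010
        ^
That bit is 0.

Answer: 0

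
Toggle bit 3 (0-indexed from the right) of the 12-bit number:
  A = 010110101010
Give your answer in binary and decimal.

Mask = 1 << 3 = 000000001000
Bit 3 of A is 1; XOR with the mask flips it to 0.
  010110101010
^ 000000001000
--------------
  010110100010

Answer: 010110100010 (1442)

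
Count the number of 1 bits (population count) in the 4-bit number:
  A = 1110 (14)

1110
1-bits at positions (from bit 0 = LSB): 1, 2, 3
Count = 3

Answer: 3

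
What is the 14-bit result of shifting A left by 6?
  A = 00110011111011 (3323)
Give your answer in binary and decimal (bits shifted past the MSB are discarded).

Shift left by 6: drop the top 6 bit(s), append 6 zero(s) on the right.
  00110011111011  ->  discard [001100], keep [11111011], append 000000
= 11111011000000

Answer: 11111011000000 (16064)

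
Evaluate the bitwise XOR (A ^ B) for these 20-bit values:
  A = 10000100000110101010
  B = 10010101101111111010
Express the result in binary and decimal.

Apply ^ to each column (1 where bits differ):
  10000100000110101010
^ 10010101101111111010
----------------------
  00010001101001010000

Answer: 00010001101001010000 (72272)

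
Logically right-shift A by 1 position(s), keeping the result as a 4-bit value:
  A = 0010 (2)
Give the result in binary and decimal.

Logical shift right by 1: drop the bottom 1 bit(s), prepend 1 zero(s) on the left.
  0010  ->  keep [001], discard [0], prepend 0
= 0001

Answer: 0001 (1)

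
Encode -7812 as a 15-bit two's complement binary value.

1. Binary of +7812:  001111010000100
2. Invert bits:     110000101111011
3. Add 1:           110000101111100

Answer: 110000101111100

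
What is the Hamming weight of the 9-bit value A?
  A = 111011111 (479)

111011111
1-bits at positions (from bit 0 = LSB): 0, 1, 2, 3, 4, 6, 7, 8
Count = 8

Answer: 8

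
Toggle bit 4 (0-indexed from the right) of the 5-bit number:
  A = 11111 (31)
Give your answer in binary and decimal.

Mask = 1 << 4 = 10000
Bit 4 of A is 1; XOR with the mask flips it to 0.
  11111
^ 10000
-------
  01111

Answer: 01111 (15)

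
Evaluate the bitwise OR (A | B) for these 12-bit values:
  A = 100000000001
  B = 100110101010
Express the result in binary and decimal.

Apply | to each column (1 where either bit is 1):
  100000000001
| 100110101010
--------------
  100110101011

Answer: 100110101011 (2475)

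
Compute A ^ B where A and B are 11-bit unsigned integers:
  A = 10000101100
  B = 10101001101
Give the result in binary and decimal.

Apply ^ to each column (1 where bits differ):
  10000101100
^ 10101001101
-------------
  00101100001

Answer: 00101100001 (353)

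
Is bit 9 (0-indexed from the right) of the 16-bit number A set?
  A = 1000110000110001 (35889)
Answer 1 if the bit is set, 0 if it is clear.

Bit 9 is the 10th from the right.
  1000110000110001
        ^
That bit is 0.

Answer: 0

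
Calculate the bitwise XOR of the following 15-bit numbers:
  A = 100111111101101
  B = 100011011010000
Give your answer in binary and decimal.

Apply ^ to each column (1 where bits differ):
  100111111101101
^ 100011011010000
-----------------
  000100100111101

Answer: 000100100111101 (2365)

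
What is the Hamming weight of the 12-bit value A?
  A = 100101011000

100101011000
1-bits at positions (from bit 0 = LSB): 3, 4, 6, 8, 11
Count = 5

Answer: 5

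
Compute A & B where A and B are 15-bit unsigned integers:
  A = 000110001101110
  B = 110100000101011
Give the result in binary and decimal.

Apply & to each column (1 only where both bits are 1):
  000110001101110
& 110100000101011
-----------------
  000100000101010

Answer: 000100000101010 (2090)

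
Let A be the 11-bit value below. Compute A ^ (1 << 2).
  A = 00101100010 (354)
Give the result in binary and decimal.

Mask = 1 << 2 = 00000000100
Bit 2 of A is 0; XOR with the mask flips it to 1.
  00101100010
^ 00000000100
-------------
  00101100110

Answer: 00101100110 (358)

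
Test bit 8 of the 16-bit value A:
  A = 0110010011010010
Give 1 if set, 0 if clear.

Bit 8 is the 9th from the right.
  0110010011010010
         ^
That bit is 0.

Answer: 0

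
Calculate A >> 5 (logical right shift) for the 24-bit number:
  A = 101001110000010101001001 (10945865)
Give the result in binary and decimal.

Logical shift right by 5: drop the bottom 5 bit(s), prepend 5 zero(s) on the left.
  101001110000010101001001  ->  keep [1010011100000101010], discard [01001], prepend 00000
= 000001010011100000101010

Answer: 000001010011100000101010 (342058)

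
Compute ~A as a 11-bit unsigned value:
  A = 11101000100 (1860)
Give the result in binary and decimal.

Flip each bit (0->1, 1->0):
  11101000100
  00010111011

Answer: 00010111011 (187)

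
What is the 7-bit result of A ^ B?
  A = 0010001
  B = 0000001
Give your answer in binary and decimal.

Apply ^ to each column (1 where bits differ):
  0010001
^ 0000001
---------
  0010000

Answer: 0010000 (16)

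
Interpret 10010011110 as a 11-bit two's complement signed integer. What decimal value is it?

MSB is 1, so the value is negative. Find the magnitude:
1. Invert bits:  01101100001
2. Add 1:        01101100010  = 866
3. Apply sign:   -866

Answer: -866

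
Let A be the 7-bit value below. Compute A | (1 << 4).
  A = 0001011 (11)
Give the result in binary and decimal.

Mask = 1 << 4 = 0010000
Bit 4 of A is 0, so OR-ing with the mask flips it to 1.
  0001011
| 0010000
---------
  0011011

Answer: 0011011 (27)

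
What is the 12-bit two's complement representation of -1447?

1. Binary of +1447:  010110100111
2. Invert bits:     101001011000
3. Add 1:           101001011001

Answer: 101001011001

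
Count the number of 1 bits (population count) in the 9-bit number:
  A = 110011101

110011101
1-bits at positions (from bit 0 = LSB): 0, 2, 3, 4, 7, 8
Count = 6

Answer: 6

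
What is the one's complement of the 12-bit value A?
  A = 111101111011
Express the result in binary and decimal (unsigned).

Flip each bit (0->1, 1->0):
  111101111011
  000010000100

Answer: 000010000100 (132)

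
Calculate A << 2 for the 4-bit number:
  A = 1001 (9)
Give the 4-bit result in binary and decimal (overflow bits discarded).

Shift left by 2: drop the top 2 bit(s), append 2 zero(s) on the right.
  1001  ->  discard [10], keep [01], append 00
= 0100

Answer: 0100 (4)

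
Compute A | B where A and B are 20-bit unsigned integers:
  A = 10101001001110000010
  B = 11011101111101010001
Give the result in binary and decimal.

Apply | to each column (1 where either bit is 1):
  10101001001110000010
| 11011101111101010001
----------------------
  11111101111111010011

Answer: 11111101111111010011 (1040339)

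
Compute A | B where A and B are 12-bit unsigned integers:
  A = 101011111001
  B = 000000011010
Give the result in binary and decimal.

Apply | to each column (1 where either bit is 1):
  101011111001
| 000000011010
--------------
  101011111011

Answer: 101011111011 (2811)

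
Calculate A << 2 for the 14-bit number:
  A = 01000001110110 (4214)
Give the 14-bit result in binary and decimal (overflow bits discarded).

Shift left by 2: drop the top 2 bit(s), append 2 zero(s) on the right.
  01000001110110  ->  discard [01], keep [000001110110], append 00
= 00000111011000

Answer: 00000111011000 (472)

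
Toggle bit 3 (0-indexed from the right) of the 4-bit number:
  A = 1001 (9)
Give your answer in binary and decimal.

Mask = 1 << 3 = 1000
Bit 3 of A is 1; XOR with the mask flips it to 0.
  1001
^ 1000
------
  0001

Answer: 0001 (1)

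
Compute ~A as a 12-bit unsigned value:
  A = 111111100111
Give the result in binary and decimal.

Flip each bit (0->1, 1->0):
  111111100111
  000000011000

Answer: 000000011000 (24)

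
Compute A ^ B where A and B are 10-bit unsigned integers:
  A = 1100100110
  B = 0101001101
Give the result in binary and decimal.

Apply ^ to each column (1 where bits differ):
  1100100110
^ 0101001101
------------
  1001101011

Answer: 1001101011 (619)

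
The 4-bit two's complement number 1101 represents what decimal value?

MSB is 1, so the value is negative. Find the magnitude:
1. Invert bits:  0010
2. Add 1:        0011  = 3
3. Apply sign:   -3

Answer: -3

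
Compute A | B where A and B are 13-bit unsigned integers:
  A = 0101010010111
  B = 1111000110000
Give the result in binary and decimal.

Apply | to each column (1 where either bit is 1):
  0101010010111
| 1111000110000
---------------
  1111010110111

Answer: 1111010110111 (7863)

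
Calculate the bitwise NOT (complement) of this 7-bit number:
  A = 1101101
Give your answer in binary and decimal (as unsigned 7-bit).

Flip each bit (0->1, 1->0):
  1101101
  0010010

Answer: 0010010 (18)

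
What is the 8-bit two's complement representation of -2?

1. Binary of +2:  00000010
2. Invert bits:     11111101
3. Add 1:           11111110

Answer: 11111110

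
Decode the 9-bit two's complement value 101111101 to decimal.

MSB is 1, so the value is negative. Find the magnitude:
1. Invert bits:  010000010
2. Add 1:        010000011  = 131
3. Apply sign:   -131

Answer: -131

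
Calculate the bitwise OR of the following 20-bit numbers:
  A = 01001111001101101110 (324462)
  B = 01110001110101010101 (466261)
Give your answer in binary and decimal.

Apply | to each column (1 where either bit is 1):
  01001111001101101110
| 01110001110101010101
----------------------
  01111111111101111111

Answer: 01111111111101111111 (524159)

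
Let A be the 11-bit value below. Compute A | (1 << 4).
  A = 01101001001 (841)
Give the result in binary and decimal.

Mask = 1 << 4 = 00000010000
Bit 4 of A is 0, so OR-ing with the mask flips it to 1.
  01101001001
| 00000010000
-------------
  01101011001

Answer: 01101011001 (857)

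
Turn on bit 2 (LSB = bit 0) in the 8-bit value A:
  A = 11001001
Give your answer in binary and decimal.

Mask = 1 << 2 = 00000100
Bit 2 of A is 0, so OR-ing with the mask flips it to 1.
  11001001
| 00000100
----------
  11001101

Answer: 11001101 (205)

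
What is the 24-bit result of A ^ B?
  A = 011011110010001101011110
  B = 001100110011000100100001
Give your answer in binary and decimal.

Apply ^ to each column (1 where bits differ):
  011011110010001101011110
^ 001100110011000100100001
--------------------------
  010111000001001001111111

Answer: 010111000001001001111111 (6034047)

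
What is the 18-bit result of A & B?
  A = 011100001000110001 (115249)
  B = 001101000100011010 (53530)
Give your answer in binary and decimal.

Apply & to each column (1 only where both bits are 1):
  011100001000110001
& 001101000100011010
--------------------
  001100000000010000

Answer: 001100000000010000 (49168)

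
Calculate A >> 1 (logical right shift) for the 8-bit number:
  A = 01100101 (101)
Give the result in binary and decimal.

Logical shift right by 1: drop the bottom 1 bit(s), prepend 1 zero(s) on the left.
  01100101  ->  keep [0110010], discard [1], prepend 0
= 00110010

Answer: 00110010 (50)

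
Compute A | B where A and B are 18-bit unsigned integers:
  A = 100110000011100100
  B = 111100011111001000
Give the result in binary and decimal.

Apply | to each column (1 where either bit is 1):
  100110000011100100
| 111100011111001000
--------------------
  111110011111101100

Answer: 111110011111101100 (255980)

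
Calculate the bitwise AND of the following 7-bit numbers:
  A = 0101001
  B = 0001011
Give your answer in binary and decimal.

Apply & to each column (1 only where both bits are 1):
  0101001
& 0001011
---------
  0001001

Answer: 0001001 (9)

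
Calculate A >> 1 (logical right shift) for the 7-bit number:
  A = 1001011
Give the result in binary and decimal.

Logical shift right by 1: drop the bottom 1 bit(s), prepend 1 zero(s) on the left.
  1001011  ->  keep [100101], discard [1], prepend 0
= 0100101

Answer: 0100101 (37)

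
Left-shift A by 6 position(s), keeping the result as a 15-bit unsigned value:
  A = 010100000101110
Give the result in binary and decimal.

Shift left by 6: drop the top 6 bit(s), append 6 zero(s) on the right.
  010100000101110  ->  discard [010100], keep [000101110], append 000000
= 000101110000000

Answer: 000101110000000 (2944)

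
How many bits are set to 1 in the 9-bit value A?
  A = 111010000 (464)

111010000
1-bits at positions (from bit 0 = LSB): 4, 6, 7, 8
Count = 4

Answer: 4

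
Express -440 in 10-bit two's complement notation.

1. Binary of +440:  0110111000
2. Invert bits:     1001000111
3. Add 1:           1001001000

Answer: 1001001000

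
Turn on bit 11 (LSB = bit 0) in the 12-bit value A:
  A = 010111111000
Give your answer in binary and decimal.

Mask = 1 << 11 = 100000000000
Bit 11 of A is 0, so OR-ing with the mask flips it to 1.
  010111111000
| 100000000000
--------------
  110111111000

Answer: 110111111000 (3576)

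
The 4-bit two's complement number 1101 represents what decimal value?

MSB is 1, so the value is negative. Find the magnitude:
1. Invert bits:  0010
2. Add 1:        0011  = 3
3. Apply sign:   -3

Answer: -3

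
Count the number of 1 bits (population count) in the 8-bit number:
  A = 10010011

10010011
1-bits at positions (from bit 0 = LSB): 0, 1, 4, 7
Count = 4

Answer: 4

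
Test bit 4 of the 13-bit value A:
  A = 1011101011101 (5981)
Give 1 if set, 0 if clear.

Bit 4 is the 5th from the right.
  1011101011101
          ^
That bit is 1.

Answer: 1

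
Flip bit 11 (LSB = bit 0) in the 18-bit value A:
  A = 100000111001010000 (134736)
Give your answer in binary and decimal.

Mask = 1 << 11 = 000000100000000000
Bit 11 of A is 1; XOR with the mask flips it to 0.
  100000111001010000
^ 000000100000000000
--------------------
  100000011001010000

Answer: 100000011001010000 (132688)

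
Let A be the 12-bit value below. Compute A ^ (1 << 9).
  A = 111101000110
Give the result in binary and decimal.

Mask = 1 << 9 = 001000000000
Bit 9 of A is 1; XOR with the mask flips it to 0.
  111101000110
^ 001000000000
--------------
  110101000110

Answer: 110101000110 (3398)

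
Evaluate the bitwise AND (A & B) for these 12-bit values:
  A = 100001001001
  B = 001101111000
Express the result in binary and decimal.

Apply & to each column (1 only where both bits are 1):
  100001001001
& 001101111000
--------------
  000001001000

Answer: 000001001000 (72)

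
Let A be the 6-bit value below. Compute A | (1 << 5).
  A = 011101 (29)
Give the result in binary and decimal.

Mask = 1 << 5 = 100000
Bit 5 of A is 0, so OR-ing with the mask flips it to 1.
  011101
| 100000
--------
  111101

Answer: 111101 (61)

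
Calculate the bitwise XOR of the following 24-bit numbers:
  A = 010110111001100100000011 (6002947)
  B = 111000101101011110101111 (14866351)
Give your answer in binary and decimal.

Apply ^ to each column (1 where bits differ):
  010110111001100100000011
^ 111000101101011110101111
--------------------------
  101110010100111010101100

Answer: 101110010100111010101100 (12144300)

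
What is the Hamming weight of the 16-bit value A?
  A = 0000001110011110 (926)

0000001110011110
1-bits at positions (from bit 0 = LSB): 1, 2, 3, 4, 7, 8, 9
Count = 7

Answer: 7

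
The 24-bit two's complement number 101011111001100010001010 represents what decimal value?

MSB is 1, so the value is negative. Find the magnitude:
1. Invert bits:  010100000110011101110101
2. Add 1:        010100000110011101110110  = 5269366
3. Apply sign:   -5269366

Answer: -5269366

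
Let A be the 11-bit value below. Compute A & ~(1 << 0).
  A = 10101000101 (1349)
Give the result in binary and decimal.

Mask = ~(1 << 0) = 11111111110
Bit 0 of A is 1, so AND-ing with the mask clears it to 0.
  10101000101
& 11111111110
-------------
  10101000100

Answer: 10101000100 (1348)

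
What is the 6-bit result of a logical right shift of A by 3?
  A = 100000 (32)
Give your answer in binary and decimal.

Logical shift right by 3: drop the bottom 3 bit(s), prepend 3 zero(s) on the left.
  100000  ->  keep [100], discard [000], prepend 000
= 000100

Answer: 000100 (4)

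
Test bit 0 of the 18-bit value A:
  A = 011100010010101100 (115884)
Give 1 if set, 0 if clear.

Bit 0 is the 1st from the right.
  011100010010101100
                   ^
That bit is 0.

Answer: 0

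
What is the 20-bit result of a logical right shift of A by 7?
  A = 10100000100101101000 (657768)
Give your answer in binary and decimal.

Logical shift right by 7: drop the bottom 7 bit(s), prepend 7 zero(s) on the left.
  10100000100101101000  ->  keep [1010000010010], discard [1101000], prepend 0000000
= 00000001010000010010

Answer: 00000001010000010010 (5138)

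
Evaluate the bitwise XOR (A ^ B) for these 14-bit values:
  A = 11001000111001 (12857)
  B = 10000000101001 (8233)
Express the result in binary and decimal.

Apply ^ to each column (1 where bits differ):
  11001000111001
^ 10000000101001
----------------
  01001000010000

Answer: 01001000010000 (4624)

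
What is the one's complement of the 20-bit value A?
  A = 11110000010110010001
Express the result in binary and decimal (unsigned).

Flip each bit (0->1, 1->0):
  11110000010110010001
  00001111101001101110

Answer: 00001111101001101110 (64110)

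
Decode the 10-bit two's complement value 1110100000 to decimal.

MSB is 1, so the value is negative. Find the magnitude:
1. Invert bits:  0001011111
2. Add 1:        0001100000  = 96
3. Apply sign:   -96

Answer: -96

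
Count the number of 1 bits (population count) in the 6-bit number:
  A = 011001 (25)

011001
1-bits at positions (from bit 0 = LSB): 0, 3, 4
Count = 3

Answer: 3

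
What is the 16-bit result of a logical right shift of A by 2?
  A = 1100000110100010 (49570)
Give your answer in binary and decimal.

Logical shift right by 2: drop the bottom 2 bit(s), prepend 2 zero(s) on the left.
  1100000110100010  ->  keep [11000001101000], discard [10], prepend 00
= 0011000001101000

Answer: 0011000001101000 (12392)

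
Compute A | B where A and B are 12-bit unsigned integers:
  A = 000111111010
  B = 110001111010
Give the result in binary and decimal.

Apply | to each column (1 where either bit is 1):
  000111111010
| 110001111010
--------------
  110111111010

Answer: 110111111010 (3578)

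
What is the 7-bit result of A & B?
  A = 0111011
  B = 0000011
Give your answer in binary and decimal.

Apply & to each column (1 only where both bits are 1):
  0111011
& 0000011
---------
  0000011

Answer: 0000011 (3)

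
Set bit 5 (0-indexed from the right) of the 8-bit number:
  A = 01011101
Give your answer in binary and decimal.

Mask = 1 << 5 = 00100000
Bit 5 of A is 0, so OR-ing with the mask flips it to 1.
  01011101
| 00100000
----------
  01111101

Answer: 01111101 (125)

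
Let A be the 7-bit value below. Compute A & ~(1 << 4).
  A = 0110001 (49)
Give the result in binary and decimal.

Mask = ~(1 << 4) = 1101111
Bit 4 of A is 1, so AND-ing with the mask clears it to 0.
  0110001
& 1101111
---------
  0100001

Answer: 0100001 (33)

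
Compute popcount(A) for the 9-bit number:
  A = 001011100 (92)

001011100
1-bits at positions (from bit 0 = LSB): 2, 3, 4, 6
Count = 4

Answer: 4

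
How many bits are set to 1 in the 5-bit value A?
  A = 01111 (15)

01111
1-bits at positions (from bit 0 = LSB): 0, 1, 2, 3
Count = 4

Answer: 4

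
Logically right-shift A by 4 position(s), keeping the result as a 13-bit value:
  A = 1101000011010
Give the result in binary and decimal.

Logical shift right by 4: drop the bottom 4 bit(s), prepend 4 zero(s) on the left.
  1101000011010  ->  keep [110100001], discard [1010], prepend 0000
= 0000110100001

Answer: 0000110100001 (417)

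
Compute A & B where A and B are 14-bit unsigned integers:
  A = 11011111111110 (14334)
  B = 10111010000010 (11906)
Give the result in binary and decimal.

Apply & to each column (1 only where both bits are 1):
  11011111111110
& 10111010000010
----------------
  10011010000010

Answer: 10011010000010 (9858)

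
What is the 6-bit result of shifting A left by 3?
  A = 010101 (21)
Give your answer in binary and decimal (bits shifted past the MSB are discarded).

Shift left by 3: drop the top 3 bit(s), append 3 zero(s) on the right.
  010101  ->  discard [010], keep [101], append 000
= 101000

Answer: 101000 (40)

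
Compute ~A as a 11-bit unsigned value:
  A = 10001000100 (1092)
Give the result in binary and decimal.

Flip each bit (0->1, 1->0):
  10001000100
  01110111011

Answer: 01110111011 (955)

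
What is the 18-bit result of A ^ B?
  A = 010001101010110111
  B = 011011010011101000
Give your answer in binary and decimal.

Apply ^ to each column (1 where bits differ):
  010001101010110111
^ 011011010011101000
--------------------
  001010111001011111

Answer: 001010111001011111 (44639)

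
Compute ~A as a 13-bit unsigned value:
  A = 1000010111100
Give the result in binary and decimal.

Flip each bit (0->1, 1->0):
  1000010111100
  0111101000011

Answer: 0111101000011 (3907)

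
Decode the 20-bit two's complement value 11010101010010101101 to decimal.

MSB is 1, so the value is negative. Find the magnitude:
1. Invert bits:  00101010101101010010
2. Add 1:        00101010101101010011  = 174931
3. Apply sign:   -174931

Answer: -174931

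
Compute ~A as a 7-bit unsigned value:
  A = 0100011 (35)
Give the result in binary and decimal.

Flip each bit (0->1, 1->0):
  0100011
  1011100

Answer: 1011100 (92)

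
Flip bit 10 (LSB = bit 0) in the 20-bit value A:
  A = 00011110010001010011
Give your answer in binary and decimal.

Mask = 1 << 10 = 00000000010000000000
Bit 10 of A is 1; XOR with the mask flips it to 0.
  00011110010001010011
^ 00000000010000000000
----------------------
  00011110000001010011

Answer: 00011110000001010011 (122963)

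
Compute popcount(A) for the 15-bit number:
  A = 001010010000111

001010010000111
1-bits at positions (from bit 0 = LSB): 0, 1, 2, 7, 10, 12
Count = 6

Answer: 6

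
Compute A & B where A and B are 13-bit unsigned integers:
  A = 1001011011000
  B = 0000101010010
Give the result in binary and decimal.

Apply & to each column (1 only where both bits are 1):
  1001011011000
& 0000101010010
---------------
  0000001010000

Answer: 0000001010000 (80)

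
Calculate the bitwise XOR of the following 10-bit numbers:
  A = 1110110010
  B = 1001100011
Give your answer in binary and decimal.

Apply ^ to each column (1 where bits differ):
  1110110010
^ 1001100011
------------
  0111010001

Answer: 0111010001 (465)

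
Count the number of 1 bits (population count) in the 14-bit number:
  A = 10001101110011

10001101110011
1-bits at positions (from bit 0 = LSB): 0, 1, 4, 5, 6, 8, 9, 13
Count = 8

Answer: 8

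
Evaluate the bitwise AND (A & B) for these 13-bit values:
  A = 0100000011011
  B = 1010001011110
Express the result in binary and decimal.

Apply & to each column (1 only where both bits are 1):
  0100000011011
& 1010001011110
---------------
  0000000011010

Answer: 0000000011010 (26)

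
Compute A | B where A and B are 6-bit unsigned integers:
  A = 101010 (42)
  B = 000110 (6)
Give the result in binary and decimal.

Apply | to each column (1 where either bit is 1):
  101010
| 000110
--------
  101110

Answer: 101110 (46)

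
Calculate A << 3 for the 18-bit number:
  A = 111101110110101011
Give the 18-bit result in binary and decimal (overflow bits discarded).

Shift left by 3: drop the top 3 bit(s), append 3 zero(s) on the right.
  111101110110101011  ->  discard [111], keep [101110110101011], append 000
= 101110110101011000

Answer: 101110110101011000 (191832)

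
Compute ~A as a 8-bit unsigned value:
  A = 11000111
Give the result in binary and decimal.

Flip each bit (0->1, 1->0):
  11000111
  00111000

Answer: 00111000 (56)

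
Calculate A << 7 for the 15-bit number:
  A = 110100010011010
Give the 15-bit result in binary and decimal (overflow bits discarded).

Shift left by 7: drop the top 7 bit(s), append 7 zero(s) on the right.
  110100010011010  ->  discard [1101000], keep [10011010], append 0000000
= 100110100000000

Answer: 100110100000000 (19712)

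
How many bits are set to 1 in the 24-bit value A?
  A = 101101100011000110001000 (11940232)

101101100011000110001000
1-bits at positions (from bit 0 = LSB): 3, 7, 8, 12, 13, 17, 18, 20, 21, 23
Count = 10

Answer: 10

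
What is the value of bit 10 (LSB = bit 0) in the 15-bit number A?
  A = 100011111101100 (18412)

Bit 10 is the 11th from the right.
  100011111101100
      ^
That bit is 1.

Answer: 1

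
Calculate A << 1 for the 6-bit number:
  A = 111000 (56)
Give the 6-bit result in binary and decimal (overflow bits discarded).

Shift left by 1: drop the top 1 bit(s), append 1 zero(s) on the right.
  111000  ->  discard [1], keep [11000], append 0
= 110000

Answer: 110000 (48)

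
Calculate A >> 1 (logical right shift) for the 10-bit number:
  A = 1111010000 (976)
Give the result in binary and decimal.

Logical shift right by 1: drop the bottom 1 bit(s), prepend 1 zero(s) on the left.
  1111010000  ->  keep [111101000], discard [0], prepend 0
= 0111101000

Answer: 0111101000 (488)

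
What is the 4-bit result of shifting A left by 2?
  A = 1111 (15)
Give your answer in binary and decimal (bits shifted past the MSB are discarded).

Shift left by 2: drop the top 2 bit(s), append 2 zero(s) on the right.
  1111  ->  discard [11], keep [11], append 00
= 1100

Answer: 1100 (12)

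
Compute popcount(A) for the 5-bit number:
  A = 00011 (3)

00011
1-bits at positions (from bit 0 = LSB): 0, 1
Count = 2

Answer: 2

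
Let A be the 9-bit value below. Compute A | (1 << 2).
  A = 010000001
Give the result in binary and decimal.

Mask = 1 << 2 = 000000100
Bit 2 of A is 0, so OR-ing with the mask flips it to 1.
  010000001
| 000000100
-----------
  010000101

Answer: 010000101 (133)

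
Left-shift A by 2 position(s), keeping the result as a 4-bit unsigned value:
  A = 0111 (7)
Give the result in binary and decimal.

Shift left by 2: drop the top 2 bit(s), append 2 zero(s) on the right.
  0111  ->  discard [01], keep [11], append 00
= 1100

Answer: 1100 (12)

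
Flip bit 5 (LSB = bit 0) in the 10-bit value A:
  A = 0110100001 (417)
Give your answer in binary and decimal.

Mask = 1 << 5 = 0000100000
Bit 5 of A is 1; XOR with the mask flips it to 0.
  0110100001
^ 0000100000
------------
  0110000001

Answer: 0110000001 (385)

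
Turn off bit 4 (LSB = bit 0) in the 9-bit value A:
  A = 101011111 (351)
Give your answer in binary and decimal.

Mask = ~(1 << 4) = 111101111
Bit 4 of A is 1, so AND-ing with the mask clears it to 0.
  101011111
& 111101111
-----------
  101001111

Answer: 101001111 (335)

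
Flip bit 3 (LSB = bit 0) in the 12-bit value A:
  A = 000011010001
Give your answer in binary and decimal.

Mask = 1 << 3 = 000000001000
Bit 3 of A is 0; XOR with the mask flips it to 1.
  000011010001
^ 000000001000
--------------
  000011011001

Answer: 000011011001 (217)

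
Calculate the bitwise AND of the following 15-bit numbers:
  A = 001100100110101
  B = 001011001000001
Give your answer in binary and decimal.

Apply & to each column (1 only where both bits are 1):
  001100100110101
& 001011001000001
-----------------
  001000000000001

Answer: 001000000000001 (4097)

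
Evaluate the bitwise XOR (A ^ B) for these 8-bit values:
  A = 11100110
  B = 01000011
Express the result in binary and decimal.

Apply ^ to each column (1 where bits differ):
  11100110
^ 01000011
----------
  10100101

Answer: 10100101 (165)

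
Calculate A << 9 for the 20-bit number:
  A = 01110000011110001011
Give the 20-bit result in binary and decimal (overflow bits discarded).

Shift left by 9: drop the top 9 bit(s), append 9 zero(s) on the right.
  01110000011110001011  ->  discard [011100000], keep [11110001011], append 000000000
= 11110001011000000000

Answer: 11110001011000000000 (988672)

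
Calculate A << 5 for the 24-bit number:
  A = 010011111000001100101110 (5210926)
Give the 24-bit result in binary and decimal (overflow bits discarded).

Shift left by 5: drop the top 5 bit(s), append 5 zero(s) on the right.
  010011111000001100101110  ->  discard [01001], keep [1111000001100101110], append 00000
= 111100000110010111000000

Answer: 111100000110010111000000 (15754688)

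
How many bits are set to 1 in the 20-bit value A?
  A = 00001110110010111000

00001110110010111000
1-bits at positions (from bit 0 = LSB): 3, 4, 5, 7, 10, 11, 13, 14, 15
Count = 9

Answer: 9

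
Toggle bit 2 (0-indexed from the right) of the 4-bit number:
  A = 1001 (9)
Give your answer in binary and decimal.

Mask = 1 << 2 = 0100
Bit 2 of A is 0; XOR with the mask flips it to 1.
  1001
^ 0100
------
  1101

Answer: 1101 (13)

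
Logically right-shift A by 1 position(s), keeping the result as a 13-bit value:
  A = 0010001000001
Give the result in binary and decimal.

Logical shift right by 1: drop the bottom 1 bit(s), prepend 1 zero(s) on the left.
  0010001000001  ->  keep [001000100000], discard [1], prepend 0
= 0001000100000

Answer: 0001000100000 (544)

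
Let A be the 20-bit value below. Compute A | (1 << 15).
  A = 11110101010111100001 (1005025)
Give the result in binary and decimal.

Mask = 1 << 15 = 00001000000000000000
Bit 15 of A is 0, so OR-ing with the mask flips it to 1.
  11110101010111100001
| 00001000000000000000
----------------------
  11111101010111100001

Answer: 11111101010111100001 (1037793)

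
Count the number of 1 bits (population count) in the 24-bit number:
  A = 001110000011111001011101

001110000011111001011101
1-bits at positions (from bit 0 = LSB): 0, 2, 3, 4, 6, 9, 10, 11, 12, 13, 19, 20, 21
Count = 13

Answer: 13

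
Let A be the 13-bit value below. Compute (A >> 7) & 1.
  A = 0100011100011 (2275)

Bit 7 is the 8th from the right.
  0100011100011
       ^
That bit is 1.

Answer: 1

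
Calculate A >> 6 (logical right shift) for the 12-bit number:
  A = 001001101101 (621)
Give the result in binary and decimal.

Logical shift right by 6: drop the bottom 6 bit(s), prepend 6 zero(s) on the left.
  001001101101  ->  keep [001001], discard [101101], prepend 000000
= 000000001001

Answer: 000000001001 (9)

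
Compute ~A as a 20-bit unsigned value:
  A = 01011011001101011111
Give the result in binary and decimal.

Flip each bit (0->1, 1->0):
  01011011001101011111
  10100100110010100000

Answer: 10100100110010100000 (674976)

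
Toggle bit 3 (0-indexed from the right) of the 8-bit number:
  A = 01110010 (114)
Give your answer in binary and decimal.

Mask = 1 << 3 = 00001000
Bit 3 of A is 0; XOR with the mask flips it to 1.
  01110010
^ 00001000
----------
  01111010

Answer: 01111010 (122)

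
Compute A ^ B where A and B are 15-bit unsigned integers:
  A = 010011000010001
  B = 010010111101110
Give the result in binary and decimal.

Apply ^ to each column (1 where bits differ):
  010011000010001
^ 010010111101110
-----------------
  000001111111111

Answer: 000001111111111 (1023)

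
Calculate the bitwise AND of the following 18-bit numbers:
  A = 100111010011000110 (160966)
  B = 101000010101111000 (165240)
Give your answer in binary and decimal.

Apply & to each column (1 only where both bits are 1):
  100111010011000110
& 101000010101111000
--------------------
  100000010001000000

Answer: 100000010001000000 (132160)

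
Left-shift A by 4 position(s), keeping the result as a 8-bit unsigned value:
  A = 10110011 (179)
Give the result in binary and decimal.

Shift left by 4: drop the top 4 bit(s), append 4 zero(s) on the right.
  10110011  ->  discard [1011], keep [0011], append 0000
= 00110000

Answer: 00110000 (48)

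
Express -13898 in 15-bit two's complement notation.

1. Binary of +13898:  011011001001010
2. Invert bits:     100100110110101
3. Add 1:           100100110110110

Answer: 100100110110110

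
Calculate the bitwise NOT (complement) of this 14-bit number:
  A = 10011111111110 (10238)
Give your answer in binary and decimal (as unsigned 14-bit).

Flip each bit (0->1, 1->0):
  10011111111110
  01100000000001

Answer: 01100000000001 (6145)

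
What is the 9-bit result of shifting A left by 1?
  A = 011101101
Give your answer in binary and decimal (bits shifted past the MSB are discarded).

Shift left by 1: drop the top 1 bit(s), append 1 zero(s) on the right.
  011101101  ->  discard [0], keep [11101101], append 0
= 111011010

Answer: 111011010 (474)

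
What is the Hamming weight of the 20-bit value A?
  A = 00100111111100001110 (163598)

00100111111100001110
1-bits at positions (from bit 0 = LSB): 1, 2, 3, 8, 9, 10, 11, 12, 13, 14, 17
Count = 11

Answer: 11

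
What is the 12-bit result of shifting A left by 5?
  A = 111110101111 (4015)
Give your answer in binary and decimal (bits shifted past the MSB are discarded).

Shift left by 5: drop the top 5 bit(s), append 5 zero(s) on the right.
  111110101111  ->  discard [11111], keep [0101111], append 00000
= 010111100000

Answer: 010111100000 (1504)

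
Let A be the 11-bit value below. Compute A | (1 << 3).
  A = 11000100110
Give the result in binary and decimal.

Mask = 1 << 3 = 00000001000
Bit 3 of A is 0, so OR-ing with the mask flips it to 1.
  11000100110
| 00000001000
-------------
  11000101110

Answer: 11000101110 (1582)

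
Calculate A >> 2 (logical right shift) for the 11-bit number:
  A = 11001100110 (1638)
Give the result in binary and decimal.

Logical shift right by 2: drop the bottom 2 bit(s), prepend 2 zero(s) on the left.
  11001100110  ->  keep [110011001], discard [10], prepend 00
= 00110011001

Answer: 00110011001 (409)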